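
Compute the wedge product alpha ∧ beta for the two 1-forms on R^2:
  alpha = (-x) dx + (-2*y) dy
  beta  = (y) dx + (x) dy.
alpha ∧ beta = (-x^2 + 2*y^2) dx ∧ dy

Distribute the wedge, using dx_i ∧ dx_j = -dx_j ∧ dx_i and dx_i ∧ dx_i = 0. For each pair (i, j) with i < j, the coefficient of dx_i ∧ dx_j in alpha ∧ beta is (alpha_i * beta_j - alpha_j * beta_i). Collecting: alpha ∧ beta = (-x^2 + 2*y^2) dx ∧ dy.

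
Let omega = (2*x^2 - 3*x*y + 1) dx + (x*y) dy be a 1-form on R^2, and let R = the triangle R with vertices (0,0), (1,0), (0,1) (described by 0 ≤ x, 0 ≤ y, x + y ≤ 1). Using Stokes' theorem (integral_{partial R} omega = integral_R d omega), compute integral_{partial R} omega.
integral_(partial R) omega = 2/3

Stokes: integral_partial_R omega = integral_R d omega with d omega = (∂Q/∂x - ∂P/∂y) dx ∧ dy.
  ∂Q/∂x = y
  ∂P/∂y = -3*x
  integrand = ∂Q/∂x - ∂P/∂y = 3*x + y.
Integrating over R: integral_0^1 integral_0^{1-x} (3*x + y) dy dx = 2/3.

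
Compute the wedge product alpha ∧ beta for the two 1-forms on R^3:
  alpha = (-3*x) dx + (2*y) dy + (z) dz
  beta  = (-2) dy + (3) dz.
alpha ∧ beta = (6*x) dx ∧ dy + (-9*x) dx ∧ dz + (6*y + 2*z) dy ∧ dz

Distribute the wedge, using dx_i ∧ dx_j = -dx_j ∧ dx_i and dx_i ∧ dx_i = 0. For each pair (i, j) with i < j, the coefficient of dx_i ∧ dx_j in alpha ∧ beta is (alpha_i * beta_j - alpha_j * beta_i). Collecting: alpha ∧ beta = (6*x) dx ∧ dy + (-9*x) dx ∧ dz + (6*y + 2*z) dy ∧ dz.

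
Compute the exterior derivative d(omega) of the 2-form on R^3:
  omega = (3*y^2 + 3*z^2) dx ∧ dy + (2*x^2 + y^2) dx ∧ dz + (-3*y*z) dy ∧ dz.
d(omega) = (-2*y + 6*z) dx ∧ dy ∧ dz

For a 2-form omega = sum_{i<j} g_{ij} dx_i ∧ dx_j, the exterior derivative is
  d(omega) = sum_{i<j} d(g_{ij}) ∧ dx_i ∧ dx_j = sum_{i<j, k} (∂g_{ij}/∂x_k) dx_k ∧ dx_i ∧ dx_j.
Expand each term, using dx_k ∧ dx_i ∧ dx_j = sgn(permutation) dx_{(a)} ∧ dx_{(b)} ∧ dx_{(c)} with (a < b < c) sorted:
  d(3*y^2 + 3*z^2) includes (∂/∂z)(3*y^2 + 3*z^2) dz = (6*z) dz, which multiplied by dx ∧ dy gives (6*z) dx ∧ dy ∧ dz
  d(2*x^2 + y^2) includes (∂/∂y)(2*x^2 + y^2) dy = (2*y) dy, which multiplied by dx ∧ dz gives (-2*y) dx ∧ dy ∧ dz
Collecting like 3-forms: d(omega) = (-2*y + 6*z) dx ∧ dy ∧ dz.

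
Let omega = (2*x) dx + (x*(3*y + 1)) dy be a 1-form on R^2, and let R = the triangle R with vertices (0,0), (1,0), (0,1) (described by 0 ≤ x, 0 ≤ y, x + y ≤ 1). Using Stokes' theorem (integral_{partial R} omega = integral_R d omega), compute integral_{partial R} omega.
integral_(partial R) omega = 1

Stokes: integral_partial_R omega = integral_R d omega with d omega = (∂Q/∂x - ∂P/∂y) dx ∧ dy.
  ∂Q/∂x = 3*y + 1
  ∂P/∂y = 0
  integrand = ∂Q/∂x - ∂P/∂y = 3*y + 1.
Integrating over R: integral_0^1 integral_0^{1-x} (3*y + 1) dy dx = 1.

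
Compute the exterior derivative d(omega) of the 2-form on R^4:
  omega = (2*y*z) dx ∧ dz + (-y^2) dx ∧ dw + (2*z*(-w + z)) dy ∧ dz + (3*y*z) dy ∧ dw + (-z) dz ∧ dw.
d(omega) = (-2*z) dx ∧ dy ∧ dz + (2*y) dx ∧ dy ∧ dw + (-3*y - 2*z) dy ∧ dz ∧ dw

For a 2-form omega = sum_{i<j} g_{ij} dx_i ∧ dx_j, the exterior derivative is
  d(omega) = sum_{i<j} d(g_{ij}) ∧ dx_i ∧ dx_j = sum_{i<j, k} (∂g_{ij}/∂x_k) dx_k ∧ dx_i ∧ dx_j.
Expand each term, using dx_k ∧ dx_i ∧ dx_j = sgn(permutation) dx_{(a)} ∧ dx_{(b)} ∧ dx_{(c)} with (a < b < c) sorted:
  d(2*y*z) includes (∂/∂y)(2*y*z) dy = (2*z) dy, which multiplied by dx ∧ dz gives (-2*z) dx ∧ dy ∧ dz
  d(-y^2) includes (∂/∂y)(-y^2) dy = (-2*y) dy, which multiplied by dx ∧ dw gives (2*y) dx ∧ dy ∧ dw
  d(2*z*(-w + z)) includes (∂/∂w)(2*z*(-w + z)) dw = (-2*z) dw, which multiplied by dy ∧ dz gives (-2*z) dy ∧ dz ∧ dw
  d(3*y*z) includes (∂/∂z)(3*y*z) dz = (3*y) dz, which multiplied by dy ∧ dw gives (-3*y) dy ∧ dz ∧ dw
Collecting like 3-forms: d(omega) = (-2*z) dx ∧ dy ∧ dz + (2*y) dx ∧ dy ∧ dw + (-3*y - 2*z) dy ∧ dz ∧ dw.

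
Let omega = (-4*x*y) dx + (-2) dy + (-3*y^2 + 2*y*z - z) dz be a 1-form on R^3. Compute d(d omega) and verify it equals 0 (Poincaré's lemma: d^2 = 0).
d(d omega) = 0

Step 1: d omega = sum_{i<j} (∂f_j/∂x_i - ∂f_i/∂x_j) dx_i ∧ dx_j:
  coeff of dx ∧ dy: 4*x
  coeff of dx ∧ dz: 0
  coeff of dy ∧ dz: -6*y + 2*z
Step 2: Apply d again to each 2-form coefficient. The only possible 3-form in R^3 is dx ∧ dy ∧ dz, with coefficient
  ∂(coeff of dy∧dz)/∂x - ∂(coeff of dx∧dz)/∂y + ∂(coeff of dx∧dy)/∂z
  = ∂/∂x (-6*y + 2*z) - ∂/∂y (0) + ∂/∂z (4*x).
Each of these terms simplifies to sums of mixed partials that cancel in pairs. The result is 0 (by equality of mixed partials for smooth functions — Schwarz / Clairaut).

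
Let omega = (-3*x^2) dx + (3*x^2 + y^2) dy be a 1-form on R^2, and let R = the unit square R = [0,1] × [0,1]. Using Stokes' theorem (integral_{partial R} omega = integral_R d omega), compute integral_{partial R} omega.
integral_(partial R) omega = 3

Stokes: integral_partial_R omega = integral_R d omega with d omega = (∂Q/∂x - ∂P/∂y) dx ∧ dy.
  ∂Q/∂x = 6*x
  ∂P/∂y = 0
  integrand = ∂Q/∂x - ∂P/∂y = 6*x.
Integrating over R: integral_0^1 integral_0^1 (6*x) dx dy = 3.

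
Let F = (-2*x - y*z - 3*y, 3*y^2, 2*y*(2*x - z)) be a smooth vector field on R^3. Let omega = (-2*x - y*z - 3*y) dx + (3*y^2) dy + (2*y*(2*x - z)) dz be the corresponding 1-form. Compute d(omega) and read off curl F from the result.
d(omega) = (4*x - 2*z) dy ∧ dz + (-5*y) dz ∧ dx + (z + 3) dx ∧ dy; curl F = (4*x - 2*z, -5*y, z + 3)

d omega = sum_{i<j} (∂f_j/∂x_i - ∂f_i/∂x_j) dx_i ∧ dx_j. Under the identification (dy ∧ dz, dz ∧ dx, dx ∧ dy) ↔ (e_x, e_y, e_z), the coefficients are exactly the components of curl F. Compute:
  ∂R/∂y - ∂Q/∂z = (4*x - 2*z) - (0) = 4*x - 2*z
  ∂P/∂z - ∂R/∂x = (-y) - (4*y) = -5*y
  ∂Q/∂x - ∂P/∂y = (0) - (-z - 3) = z + 3.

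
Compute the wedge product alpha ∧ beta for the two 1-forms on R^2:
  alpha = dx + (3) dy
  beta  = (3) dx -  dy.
alpha ∧ beta = (-10) dx ∧ dy

Distribute the wedge, using dx_i ∧ dx_j = -dx_j ∧ dx_i and dx_i ∧ dx_i = 0. For each pair (i, j) with i < j, the coefficient of dx_i ∧ dx_j in alpha ∧ beta is (alpha_i * beta_j - alpha_j * beta_i). Collecting: alpha ∧ beta = (-10) dx ∧ dy.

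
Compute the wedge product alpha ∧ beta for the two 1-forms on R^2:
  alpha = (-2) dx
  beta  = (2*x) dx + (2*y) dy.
alpha ∧ beta = (-4*y) dx ∧ dy

Distribute the wedge, using dx_i ∧ dx_j = -dx_j ∧ dx_i and dx_i ∧ dx_i = 0. For each pair (i, j) with i < j, the coefficient of dx_i ∧ dx_j in alpha ∧ beta is (alpha_i * beta_j - alpha_j * beta_i). Collecting: alpha ∧ beta = (-4*y) dx ∧ dy.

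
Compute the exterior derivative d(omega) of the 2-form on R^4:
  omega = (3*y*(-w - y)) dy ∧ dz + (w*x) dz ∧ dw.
d(omega) = (-3*y) dy ∧ dz ∧ dw + (w) dx ∧ dz ∧ dw

For a 2-form omega = sum_{i<j} g_{ij} dx_i ∧ dx_j, the exterior derivative is
  d(omega) = sum_{i<j} d(g_{ij}) ∧ dx_i ∧ dx_j = sum_{i<j, k} (∂g_{ij}/∂x_k) dx_k ∧ dx_i ∧ dx_j.
Expand each term, using dx_k ∧ dx_i ∧ dx_j = sgn(permutation) dx_{(a)} ∧ dx_{(b)} ∧ dx_{(c)} with (a < b < c) sorted:
  d(3*y*(-w - y)) includes (∂/∂w)(3*y*(-w - y)) dw = (-3*y) dw, which multiplied by dy ∧ dz gives (-3*y) dy ∧ dz ∧ dw
  d(w*x) includes (∂/∂x)(w*x) dx = (w) dx, which multiplied by dz ∧ dw gives (w) dx ∧ dz ∧ dw
Collecting like 3-forms: d(omega) = (-3*y) dy ∧ dz ∧ dw + (w) dx ∧ dz ∧ dw.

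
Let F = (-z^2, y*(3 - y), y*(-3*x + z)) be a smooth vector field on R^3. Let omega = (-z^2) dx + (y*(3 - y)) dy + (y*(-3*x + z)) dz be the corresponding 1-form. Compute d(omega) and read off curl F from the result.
d(omega) = (-3*x + z) dy ∧ dz + (3*y - 2*z) dz ∧ dx + (0) dx ∧ dy; curl F = (-3*x + z, 3*y - 2*z, 0)

d omega = sum_{i<j} (∂f_j/∂x_i - ∂f_i/∂x_j) dx_i ∧ dx_j. Under the identification (dy ∧ dz, dz ∧ dx, dx ∧ dy) ↔ (e_x, e_y, e_z), the coefficients are exactly the components of curl F. Compute:
  ∂R/∂y - ∂Q/∂z = (-3*x + z) - (0) = -3*x + z
  ∂P/∂z - ∂R/∂x = (-2*z) - (-3*y) = 3*y - 2*z
  ∂Q/∂x - ∂P/∂y = (0) - (0) = 0.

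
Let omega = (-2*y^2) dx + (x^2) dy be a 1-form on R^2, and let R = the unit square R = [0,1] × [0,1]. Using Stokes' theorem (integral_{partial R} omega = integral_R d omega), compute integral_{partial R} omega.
integral_(partial R) omega = 3

Stokes: integral_partial_R omega = integral_R d omega with d omega = (∂Q/∂x - ∂P/∂y) dx ∧ dy.
  ∂Q/∂x = 2*x
  ∂P/∂y = -4*y
  integrand = ∂Q/∂x - ∂P/∂y = 2*x + 4*y.
Integrating over R: integral_0^1 integral_0^1 (2*x + 4*y) dx dy = 3.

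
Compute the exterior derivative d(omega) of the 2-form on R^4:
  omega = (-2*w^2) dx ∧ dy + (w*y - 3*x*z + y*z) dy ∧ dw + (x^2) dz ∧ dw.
d(omega) = (-4*w - 3*z) dx ∧ dy ∧ dw + (3*x - y) dy ∧ dz ∧ dw + (2*x) dx ∧ dz ∧ dw

For a 2-form omega = sum_{i<j} g_{ij} dx_i ∧ dx_j, the exterior derivative is
  d(omega) = sum_{i<j} d(g_{ij}) ∧ dx_i ∧ dx_j = sum_{i<j, k} (∂g_{ij}/∂x_k) dx_k ∧ dx_i ∧ dx_j.
Expand each term, using dx_k ∧ dx_i ∧ dx_j = sgn(permutation) dx_{(a)} ∧ dx_{(b)} ∧ dx_{(c)} with (a < b < c) sorted:
  d(-2*w^2) includes (∂/∂w)(-2*w^2) dw = (-4*w) dw, which multiplied by dx ∧ dy gives (-4*w) dx ∧ dy ∧ dw
  d(w*y - 3*x*z + y*z) includes (∂/∂x)(w*y - 3*x*z + y*z) dx = (-3*z) dx, which multiplied by dy ∧ dw gives (-3*z) dx ∧ dy ∧ dw
  d(w*y - 3*x*z + y*z) includes (∂/∂z)(w*y - 3*x*z + y*z) dz = (-3*x + y) dz, which multiplied by dy ∧ dw gives (3*x - y) dy ∧ dz ∧ dw
  d(x^2) includes (∂/∂x)(x^2) dx = (2*x) dx, which multiplied by dz ∧ dw gives (2*x) dx ∧ dz ∧ dw
Collecting like 3-forms: d(omega) = (-4*w - 3*z) dx ∧ dy ∧ dw + (3*x - y) dy ∧ dz ∧ dw + (2*x) dx ∧ dz ∧ dw.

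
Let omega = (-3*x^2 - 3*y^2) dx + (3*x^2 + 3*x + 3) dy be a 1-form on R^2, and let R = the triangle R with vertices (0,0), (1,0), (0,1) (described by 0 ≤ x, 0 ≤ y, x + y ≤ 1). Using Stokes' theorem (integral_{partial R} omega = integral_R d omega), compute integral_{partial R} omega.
integral_(partial R) omega = 7/2

Stokes: integral_partial_R omega = integral_R d omega with d omega = (∂Q/∂x - ∂P/∂y) dx ∧ dy.
  ∂Q/∂x = 6*x + 3
  ∂P/∂y = -6*y
  integrand = ∂Q/∂x - ∂P/∂y = 6*x + 6*y + 3.
Integrating over R: integral_0^1 integral_0^{1-x} (6*x + 6*y + 3) dy dx = 7/2.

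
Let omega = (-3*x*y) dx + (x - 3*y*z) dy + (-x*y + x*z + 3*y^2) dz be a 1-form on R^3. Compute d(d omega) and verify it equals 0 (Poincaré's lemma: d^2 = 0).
d(d omega) = 0

Step 1: d omega = sum_{i<j} (∂f_j/∂x_i - ∂f_i/∂x_j) dx_i ∧ dx_j:
  coeff of dx ∧ dy: 3*x + 1
  coeff of dx ∧ dz: -y + z
  coeff of dy ∧ dz: -x + 9*y
Step 2: Apply d again to each 2-form coefficient. The only possible 3-form in R^3 is dx ∧ dy ∧ dz, with coefficient
  ∂(coeff of dy∧dz)/∂x - ∂(coeff of dx∧dz)/∂y + ∂(coeff of dx∧dy)/∂z
  = ∂/∂x (-x + 9*y) - ∂/∂y (-y + z) + ∂/∂z (3*x + 1).
Each of these terms simplifies to sums of mixed partials that cancel in pairs. The result is 0 (by equality of mixed partials for smooth functions — Schwarz / Clairaut).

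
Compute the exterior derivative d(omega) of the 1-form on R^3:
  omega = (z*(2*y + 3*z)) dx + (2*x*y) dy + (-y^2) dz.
d(omega) = (2*y - 2*z) dx ∧ dy + (-2*y - 6*z) dx ∧ dz + (-2*y) dy ∧ dz

For a 1-form omega = sum_i f_i dx_i, the exterior derivative is
  d(omega) = sum_{i < j} (∂f_j/∂x_i - ∂f_i/∂x_j) dx_i ∧ dx_j.
  coefficient of dx ∧ dy: ∂f_2/∂x - ∂f_1/∂y = ∂(2*x*y)/∂x - ∂(z*(2*y + 3*z))/∂y = 2*y - 2*z
  coefficient of dx ∧ dz: ∂f_3/∂x - ∂f_1/∂z = ∂(-y^2)/∂x - ∂(z*(2*y + 3*z))/∂z = -2*y - 6*z
  coefficient of dy ∧ dz: ∂f_3/∂y - ∂f_2/∂z = ∂(-y^2)/∂y - ∂(2*x*y)/∂z = -2*y
Assembling: d(omega) = (2*y - 2*z) dx ∧ dy + (-2*y - 6*z) dx ∧ dz + (-2*y) dy ∧ dz.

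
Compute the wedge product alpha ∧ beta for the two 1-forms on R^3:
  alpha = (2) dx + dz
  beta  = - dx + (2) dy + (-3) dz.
alpha ∧ beta = (4) dx ∧ dy + (-5) dx ∧ dz + (-2) dy ∧ dz

Distribute the wedge, using dx_i ∧ dx_j = -dx_j ∧ dx_i and dx_i ∧ dx_i = 0. For each pair (i, j) with i < j, the coefficient of dx_i ∧ dx_j in alpha ∧ beta is (alpha_i * beta_j - alpha_j * beta_i). Collecting: alpha ∧ beta = (4) dx ∧ dy + (-5) dx ∧ dz + (-2) dy ∧ dz.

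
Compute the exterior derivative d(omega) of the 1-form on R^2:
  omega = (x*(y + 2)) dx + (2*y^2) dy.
d(omega) = (-x) dx ∧ dy

For a 1-form omega = sum_i f_i dx_i, the exterior derivative is
  d(omega) = sum_{i < j} (∂f_j/∂x_i - ∂f_i/∂x_j) dx_i ∧ dx_j.
  coefficient of dx ∧ dy: ∂f_2/∂x - ∂f_1/∂y = ∂(2*y^2)/∂x - ∂(x*(y + 2))/∂y = -x
Assembling: d(omega) = (-x) dx ∧ dy.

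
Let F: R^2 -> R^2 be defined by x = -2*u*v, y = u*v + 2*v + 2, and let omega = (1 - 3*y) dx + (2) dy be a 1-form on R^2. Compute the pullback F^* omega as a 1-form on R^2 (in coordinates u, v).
F^* omega = (6*v*(u*v + 2*v + 2)) du + (6*u^2*v + 12*u*v + 12*u + 4) dv

Using F^*(f dg) = (f ∘ F) d(g ∘ F), substitute each coordinate x_i by F_i(u, v) in f_i, and replace dx_i by d F_i = (∂F_i/∂u) du + (∂F_i/∂v) dv.
  For the x component: f_1(F) = -3*u*v - 6*v - 5; d F_1 = (-2*v) du + (-2*u) dv
  For the y component: f_2(F) = 2; d F_2 = (v) du + (u + 2) dv
Combining and collecting du, dv coefficients:
  coeff of du: 6*v*(u*v + 2*v + 2)
  coeff of dv: 6*u^2*v + 12*u*v + 12*u + 4
F^* omega = (6*v*(u*v + 2*v + 2)) du + (6*u^2*v + 12*u*v + 12*u + 4) dv.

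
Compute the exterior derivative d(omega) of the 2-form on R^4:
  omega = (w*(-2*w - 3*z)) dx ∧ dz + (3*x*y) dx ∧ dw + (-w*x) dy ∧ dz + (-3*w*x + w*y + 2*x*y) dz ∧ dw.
d(omega) = (-7*w + 2*y - 3*z) dx ∧ dz ∧ dw + (-3*x) dx ∧ dy ∧ dw + (-w) dx ∧ dy ∧ dz + (w + x) dy ∧ dz ∧ dw

For a 2-form omega = sum_{i<j} g_{ij} dx_i ∧ dx_j, the exterior derivative is
  d(omega) = sum_{i<j} d(g_{ij}) ∧ dx_i ∧ dx_j = sum_{i<j, k} (∂g_{ij}/∂x_k) dx_k ∧ dx_i ∧ dx_j.
Expand each term, using dx_k ∧ dx_i ∧ dx_j = sgn(permutation) dx_{(a)} ∧ dx_{(b)} ∧ dx_{(c)} with (a < b < c) sorted:
  d(w*(-2*w - 3*z)) includes (∂/∂w)(w*(-2*w - 3*z)) dw = (-4*w - 3*z) dw, which multiplied by dx ∧ dz gives (-4*w - 3*z) dx ∧ dz ∧ dw
  d(3*x*y) includes (∂/∂y)(3*x*y) dy = (3*x) dy, which multiplied by dx ∧ dw gives (-3*x) dx ∧ dy ∧ dw
  d(-w*x) includes (∂/∂x)(-w*x) dx = (-w) dx, which multiplied by dy ∧ dz gives (-w) dx ∧ dy ∧ dz
  d(-w*x) includes (∂/∂w)(-w*x) dw = (-x) dw, which multiplied by dy ∧ dz gives (-x) dy ∧ dz ∧ dw
  d(-3*w*x + w*y + 2*x*y) includes (∂/∂x)(-3*w*x + w*y + 2*x*y) dx = (-3*w + 2*y) dx, which multiplied by dz ∧ dw gives (-3*w + 2*y) dx ∧ dz ∧ dw
  d(-3*w*x + w*y + 2*x*y) includes (∂/∂y)(-3*w*x + w*y + 2*x*y) dy = (w + 2*x) dy, which multiplied by dz ∧ dw gives (w + 2*x) dy ∧ dz ∧ dw
Collecting like 3-forms: d(omega) = (-7*w + 2*y - 3*z) dx ∧ dz ∧ dw + (-3*x) dx ∧ dy ∧ dw + (-w) dx ∧ dy ∧ dz + (w + x) dy ∧ dz ∧ dw.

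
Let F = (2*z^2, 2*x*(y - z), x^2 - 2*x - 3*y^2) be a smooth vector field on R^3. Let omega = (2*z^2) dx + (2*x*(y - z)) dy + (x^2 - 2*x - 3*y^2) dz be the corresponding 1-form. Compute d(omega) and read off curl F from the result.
d(omega) = (2*x - 6*y) dy ∧ dz + (-2*x + 4*z + 2) dz ∧ dx + (2*y - 2*z) dx ∧ dy; curl F = (2*x - 6*y, -2*x + 4*z + 2, 2*y - 2*z)

d omega = sum_{i<j} (∂f_j/∂x_i - ∂f_i/∂x_j) dx_i ∧ dx_j. Under the identification (dy ∧ dz, dz ∧ dx, dx ∧ dy) ↔ (e_x, e_y, e_z), the coefficients are exactly the components of curl F. Compute:
  ∂R/∂y - ∂Q/∂z = (-6*y) - (-2*x) = 2*x - 6*y
  ∂P/∂z - ∂R/∂x = (4*z) - (2*x - 2) = -2*x + 4*z + 2
  ∂Q/∂x - ∂P/∂y = (2*y - 2*z) - (0) = 2*y - 2*z.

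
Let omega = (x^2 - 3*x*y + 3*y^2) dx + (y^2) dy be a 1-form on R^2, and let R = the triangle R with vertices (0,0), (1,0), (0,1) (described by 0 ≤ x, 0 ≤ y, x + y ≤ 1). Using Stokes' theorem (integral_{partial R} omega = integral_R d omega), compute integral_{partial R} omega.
integral_(partial R) omega = -1/2

Stokes: integral_partial_R omega = integral_R d omega with d omega = (∂Q/∂x - ∂P/∂y) dx ∧ dy.
  ∂Q/∂x = 0
  ∂P/∂y = -3*x + 6*y
  integrand = ∂Q/∂x - ∂P/∂y = 3*x - 6*y.
Integrating over R: integral_0^1 integral_0^{1-x} (3*x - 6*y) dy dx = -1/2.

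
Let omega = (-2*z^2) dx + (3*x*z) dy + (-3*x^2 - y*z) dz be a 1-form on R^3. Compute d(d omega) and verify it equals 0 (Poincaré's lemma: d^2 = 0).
d(d omega) = 0

Step 1: d omega = sum_{i<j} (∂f_j/∂x_i - ∂f_i/∂x_j) dx_i ∧ dx_j:
  coeff of dx ∧ dy: 3*z
  coeff of dx ∧ dz: -6*x + 4*z
  coeff of dy ∧ dz: -3*x - z
Step 2: Apply d again to each 2-form coefficient. The only possible 3-form in R^3 is dx ∧ dy ∧ dz, with coefficient
  ∂(coeff of dy∧dz)/∂x - ∂(coeff of dx∧dz)/∂y + ∂(coeff of dx∧dy)/∂z
  = ∂/∂x (-3*x - z) - ∂/∂y (-6*x + 4*z) + ∂/∂z (3*z).
Each of these terms simplifies to sums of mixed partials that cancel in pairs. The result is 0 (by equality of mixed partials for smooth functions — Schwarz / Clairaut).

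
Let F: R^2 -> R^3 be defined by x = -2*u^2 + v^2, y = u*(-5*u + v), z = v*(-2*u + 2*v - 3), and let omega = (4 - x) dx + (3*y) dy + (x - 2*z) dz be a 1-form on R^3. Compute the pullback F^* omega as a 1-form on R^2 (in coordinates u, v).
F^* omega = (142*u^3 - 41*u^2*v - u*v^2 - 16*u + 6*v^3 - 12*v^2) du + (-11*u^3 - 9*u^2*v + 6*u^2 + 22*u*v^2 - 24*u*v - 14*v^3 + 33*v^2 - 10*v) dv

Using F^*(f dg) = (f ∘ F) d(g ∘ F), substitute each coordinate x_i by F_i(u, v) in f_i, and replace dx_i by d F_i = (∂F_i/∂u) du + (∂F_i/∂v) dv.
  For the x component: f_1(F) = 2*u^2 - v^2 + 4; d F_1 = (-4*u) du + (2*v) dv
  For the y component: f_2(F) = 3*u*(-5*u + v); d F_2 = (-10*u + v) du + (u) dv
  For the z component: f_3(F) = -2*u^2 + 4*u*v - 3*v^2 + 6*v; d F_3 = (-2*v) du + (-2*u + 4*v - 3) dv
Combining and collecting du, dv coefficients:
  coeff of du: 142*u^3 - 41*u^2*v - u*v^2 - 16*u + 6*v^3 - 12*v^2
  coeff of dv: -11*u^3 - 9*u^2*v + 6*u^2 + 22*u*v^2 - 24*u*v - 14*v^3 + 33*v^2 - 10*v
F^* omega = (142*u^3 - 41*u^2*v - u*v^2 - 16*u + 6*v^3 - 12*v^2) du + (-11*u^3 - 9*u^2*v + 6*u^2 + 22*u*v^2 - 24*u*v - 14*v^3 + 33*v^2 - 10*v) dv.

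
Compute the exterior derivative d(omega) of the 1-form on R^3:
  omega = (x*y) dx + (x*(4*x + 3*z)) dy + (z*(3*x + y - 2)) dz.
d(omega) = (7*x + 3*z) dx ∧ dy + (3*z) dx ∧ dz + (-3*x + z) dy ∧ dz

For a 1-form omega = sum_i f_i dx_i, the exterior derivative is
  d(omega) = sum_{i < j} (∂f_j/∂x_i - ∂f_i/∂x_j) dx_i ∧ dx_j.
  coefficient of dx ∧ dy: ∂f_2/∂x - ∂f_1/∂y = ∂(x*(4*x + 3*z))/∂x - ∂(x*y)/∂y = 7*x + 3*z
  coefficient of dx ∧ dz: ∂f_3/∂x - ∂f_1/∂z = ∂(z*(3*x + y - 2))/∂x - ∂(x*y)/∂z = 3*z
  coefficient of dy ∧ dz: ∂f_3/∂y - ∂f_2/∂z = ∂(z*(3*x + y - 2))/∂y - ∂(x*(4*x + 3*z))/∂z = -3*x + z
Assembling: d(omega) = (7*x + 3*z) dx ∧ dy + (3*z) dx ∧ dz + (-3*x + z) dy ∧ dz.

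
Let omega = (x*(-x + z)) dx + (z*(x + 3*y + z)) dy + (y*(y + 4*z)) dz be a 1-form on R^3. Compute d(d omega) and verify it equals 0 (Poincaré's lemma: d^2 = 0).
d(d omega) = 0

Step 1: d omega = sum_{i<j} (∂f_j/∂x_i - ∂f_i/∂x_j) dx_i ∧ dx_j:
  coeff of dx ∧ dy: z
  coeff of dx ∧ dz: -x
  coeff of dy ∧ dz: -x - y + 2*z
Step 2: Apply d again to each 2-form coefficient. The only possible 3-form in R^3 is dx ∧ dy ∧ dz, with coefficient
  ∂(coeff of dy∧dz)/∂x - ∂(coeff of dx∧dz)/∂y + ∂(coeff of dx∧dy)/∂z
  = ∂/∂x (-x - y + 2*z) - ∂/∂y (-x) + ∂/∂z (z).
Each of these terms simplifies to sums of mixed partials that cancel in pairs. The result is 0 (by equality of mixed partials for smooth functions — Schwarz / Clairaut).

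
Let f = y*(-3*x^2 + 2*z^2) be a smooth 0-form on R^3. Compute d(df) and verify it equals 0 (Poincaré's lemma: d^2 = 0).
d(df) = 0

Step 1: df = sum_i (∂f/∂x_i) dx_i = (-6*x*y) dx + (-3*x^2 + 2*z^2) dy + (4*y*z) dz.
Step 2: Apply d again. Using the 1-form formula, the coefficient of dx ∧ dy in d(df) is ∂^2 f/∂x ∂y - ∂^2 f/∂y ∂x = (-6*x) - (-6*x) = 0 (equality of mixed partials for smooth f).
Similarly for dx ∧ dz and dy ∧ dz — all coefficients vanish. So d(df) = 0.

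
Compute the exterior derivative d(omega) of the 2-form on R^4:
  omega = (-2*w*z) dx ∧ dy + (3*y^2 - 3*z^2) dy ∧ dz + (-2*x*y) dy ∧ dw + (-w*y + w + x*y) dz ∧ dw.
d(omega) = (-2*w) dx ∧ dy ∧ dz + (-2*y - 2*z) dx ∧ dy ∧ dw + (y) dx ∧ dz ∧ dw + (-w + x) dy ∧ dz ∧ dw

For a 2-form omega = sum_{i<j} g_{ij} dx_i ∧ dx_j, the exterior derivative is
  d(omega) = sum_{i<j} d(g_{ij}) ∧ dx_i ∧ dx_j = sum_{i<j, k} (∂g_{ij}/∂x_k) dx_k ∧ dx_i ∧ dx_j.
Expand each term, using dx_k ∧ dx_i ∧ dx_j = sgn(permutation) dx_{(a)} ∧ dx_{(b)} ∧ dx_{(c)} with (a < b < c) sorted:
  d(-2*w*z) includes (∂/∂z)(-2*w*z) dz = (-2*w) dz, which multiplied by dx ∧ dy gives (-2*w) dx ∧ dy ∧ dz
  d(-2*w*z) includes (∂/∂w)(-2*w*z) dw = (-2*z) dw, which multiplied by dx ∧ dy gives (-2*z) dx ∧ dy ∧ dw
  d(-2*x*y) includes (∂/∂x)(-2*x*y) dx = (-2*y) dx, which multiplied by dy ∧ dw gives (-2*y) dx ∧ dy ∧ dw
  d(-w*y + w + x*y) includes (∂/∂x)(-w*y + w + x*y) dx = (y) dx, which multiplied by dz ∧ dw gives (y) dx ∧ dz ∧ dw
  d(-w*y + w + x*y) includes (∂/∂y)(-w*y + w + x*y) dy = (-w + x) dy, which multiplied by dz ∧ dw gives (-w + x) dy ∧ dz ∧ dw
Collecting like 3-forms: d(omega) = (-2*w) dx ∧ dy ∧ dz + (-2*y - 2*z) dx ∧ dy ∧ dw + (y) dx ∧ dz ∧ dw + (-w + x) dy ∧ dz ∧ dw.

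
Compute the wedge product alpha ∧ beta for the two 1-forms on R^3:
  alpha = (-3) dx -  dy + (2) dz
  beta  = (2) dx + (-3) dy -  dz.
alpha ∧ beta = (11) dx ∧ dy + (-1) dx ∧ dz + (7) dy ∧ dz

Distribute the wedge, using dx_i ∧ dx_j = -dx_j ∧ dx_i and dx_i ∧ dx_i = 0. For each pair (i, j) with i < j, the coefficient of dx_i ∧ dx_j in alpha ∧ beta is (alpha_i * beta_j - alpha_j * beta_i). Collecting: alpha ∧ beta = (11) dx ∧ dy + (-1) dx ∧ dz + (7) dy ∧ dz.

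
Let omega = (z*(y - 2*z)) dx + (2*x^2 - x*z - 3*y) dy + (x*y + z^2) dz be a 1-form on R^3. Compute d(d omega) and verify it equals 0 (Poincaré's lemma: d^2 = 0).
d(d omega) = 0

Step 1: d omega = sum_{i<j} (∂f_j/∂x_i - ∂f_i/∂x_j) dx_i ∧ dx_j:
  coeff of dx ∧ dy: 4*x - 2*z
  coeff of dx ∧ dz: 4*z
  coeff of dy ∧ dz: 2*x
Step 2: Apply d again to each 2-form coefficient. The only possible 3-form in R^3 is dx ∧ dy ∧ dz, with coefficient
  ∂(coeff of dy∧dz)/∂x - ∂(coeff of dx∧dz)/∂y + ∂(coeff of dx∧dy)/∂z
  = ∂/∂x (2*x) - ∂/∂y (4*z) + ∂/∂z (4*x - 2*z).
Each of these terms simplifies to sums of mixed partials that cancel in pairs. The result is 0 (by equality of mixed partials for smooth functions — Schwarz / Clairaut).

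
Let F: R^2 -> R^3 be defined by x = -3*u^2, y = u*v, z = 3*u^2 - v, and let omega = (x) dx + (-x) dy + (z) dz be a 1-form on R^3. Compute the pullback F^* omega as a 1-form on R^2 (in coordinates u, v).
F^* omega = (3*u*(12*u^2 + u*v - 2*v)) du + (3*u^3 - 3*u^2 + v) dv

Using F^*(f dg) = (f ∘ F) d(g ∘ F), substitute each coordinate x_i by F_i(u, v) in f_i, and replace dx_i by d F_i = (∂F_i/∂u) du + (∂F_i/∂v) dv.
  For the x component: f_1(F) = -3*u^2; d F_1 = (-6*u) du + (0) dv
  For the y component: f_2(F) = 3*u^2; d F_2 = (v) du + (u) dv
  For the z component: f_3(F) = 3*u^2 - v; d F_3 = (6*u) du + (-1) dv
Combining and collecting du, dv coefficients:
  coeff of du: 3*u*(12*u^2 + u*v - 2*v)
  coeff of dv: 3*u^3 - 3*u^2 + v
F^* omega = (3*u*(12*u^2 + u*v - 2*v)) du + (3*u^3 - 3*u^2 + v) dv.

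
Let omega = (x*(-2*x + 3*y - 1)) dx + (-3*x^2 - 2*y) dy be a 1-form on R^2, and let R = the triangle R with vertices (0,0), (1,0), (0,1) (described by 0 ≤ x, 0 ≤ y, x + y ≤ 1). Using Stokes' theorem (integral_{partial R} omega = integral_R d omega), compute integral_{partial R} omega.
integral_(partial R) omega = -3/2

Stokes: integral_partial_R omega = integral_R d omega with d omega = (∂Q/∂x - ∂P/∂y) dx ∧ dy.
  ∂Q/∂x = -6*x
  ∂P/∂y = 3*x
  integrand = ∂Q/∂x - ∂P/∂y = -9*x.
Integrating over R: integral_0^1 integral_0^{1-x} (-9*x) dy dx = -3/2.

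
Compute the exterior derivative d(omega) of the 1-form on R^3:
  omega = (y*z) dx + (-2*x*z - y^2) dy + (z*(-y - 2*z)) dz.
d(omega) = (-3*z) dx ∧ dy + (-y) dx ∧ dz + (2*x - z) dy ∧ dz

For a 1-form omega = sum_i f_i dx_i, the exterior derivative is
  d(omega) = sum_{i < j} (∂f_j/∂x_i - ∂f_i/∂x_j) dx_i ∧ dx_j.
  coefficient of dx ∧ dy: ∂f_2/∂x - ∂f_1/∂y = ∂(-2*x*z - y^2)/∂x - ∂(y*z)/∂y = -3*z
  coefficient of dx ∧ dz: ∂f_3/∂x - ∂f_1/∂z = ∂(z*(-y - 2*z))/∂x - ∂(y*z)/∂z = -y
  coefficient of dy ∧ dz: ∂f_3/∂y - ∂f_2/∂z = ∂(z*(-y - 2*z))/∂y - ∂(-2*x*z - y^2)/∂z = 2*x - z
Assembling: d(omega) = (-3*z) dx ∧ dy + (-y) dx ∧ dz + (2*x - z) dy ∧ dz.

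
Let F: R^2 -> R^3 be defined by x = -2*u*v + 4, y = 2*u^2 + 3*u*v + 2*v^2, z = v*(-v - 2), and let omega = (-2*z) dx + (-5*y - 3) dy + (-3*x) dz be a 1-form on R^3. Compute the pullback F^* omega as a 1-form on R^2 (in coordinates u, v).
F^* omega = (-40*u^3 - 90*u^2*v - 85*u*v^2 - 12*u - 34*v^3 - 8*v^2 - 9*v) du + (-30*u^3 - 85*u^2*v - 106*u*v^2 - 20*u*v - 9*u - 40*v^3 + 12*v + 24) dv

Using F^*(f dg) = (f ∘ F) d(g ∘ F), substitute each coordinate x_i by F_i(u, v) in f_i, and replace dx_i by d F_i = (∂F_i/∂u) du + (∂F_i/∂v) dv.
  For the x component: f_1(F) = 2*v*(v + 2); d F_1 = (-2*v) du + (-2*u) dv
  For the y component: f_2(F) = -10*u^2 - 15*u*v - 10*v^2 - 3; d F_2 = (4*u + 3*v) du + (3*u + 4*v) dv
  For the z component: f_3(F) = 6*u*v - 12; d F_3 = (0) du + (-2*v - 2) dv
Combining and collecting du, dv coefficients:
  coeff of du: -40*u^3 - 90*u^2*v - 85*u*v^2 - 12*u - 34*v^3 - 8*v^2 - 9*v
  coeff of dv: -30*u^3 - 85*u^2*v - 106*u*v^2 - 20*u*v - 9*u - 40*v^3 + 12*v + 24
F^* omega = (-40*u^3 - 90*u^2*v - 85*u*v^2 - 12*u - 34*v^3 - 8*v^2 - 9*v) du + (-30*u^3 - 85*u^2*v - 106*u*v^2 - 20*u*v - 9*u - 40*v^3 + 12*v + 24) dv.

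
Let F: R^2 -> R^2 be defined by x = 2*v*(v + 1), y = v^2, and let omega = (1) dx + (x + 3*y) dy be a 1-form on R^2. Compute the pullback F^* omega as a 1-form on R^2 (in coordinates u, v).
F^* omega = (10*v^3 + 4*v^2 + 4*v + 2) dv

Using F^*(f dg) = (f ∘ F) d(g ∘ F), substitute each coordinate x_i by F_i(u, v) in f_i, and replace dx_i by d F_i = (∂F_i/∂u) du + (∂F_i/∂v) dv.
  For the x component: f_1(F) = 1; d F_1 = (0) du + (4*v + 2) dv
  For the y component: f_2(F) = v*(5*v + 2); d F_2 = (0) du + (2*v) dv
Combining and collecting du, dv coefficients:
  coeff of du: 0
  coeff of dv: 10*v^3 + 4*v^2 + 4*v + 2
F^* omega = (10*v^3 + 4*v^2 + 4*v + 2) dv.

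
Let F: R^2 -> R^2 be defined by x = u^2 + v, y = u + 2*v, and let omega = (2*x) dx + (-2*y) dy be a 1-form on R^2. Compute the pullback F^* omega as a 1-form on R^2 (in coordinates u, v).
F^* omega = (4*u^3 + 4*u*v - 2*u - 4*v) du + (2*u^2 - 4*u - 6*v) dv

Using F^*(f dg) = (f ∘ F) d(g ∘ F), substitute each coordinate x_i by F_i(u, v) in f_i, and replace dx_i by d F_i = (∂F_i/∂u) du + (∂F_i/∂v) dv.
  For the x component: f_1(F) = 2*u^2 + 2*v; d F_1 = (2*u) du + (1) dv
  For the y component: f_2(F) = -2*u - 4*v; d F_2 = (1) du + (2) dv
Combining and collecting du, dv coefficients:
  coeff of du: 4*u^3 + 4*u*v - 2*u - 4*v
  coeff of dv: 2*u^2 - 4*u - 6*v
F^* omega = (4*u^3 + 4*u*v - 2*u - 4*v) du + (2*u^2 - 4*u - 6*v) dv.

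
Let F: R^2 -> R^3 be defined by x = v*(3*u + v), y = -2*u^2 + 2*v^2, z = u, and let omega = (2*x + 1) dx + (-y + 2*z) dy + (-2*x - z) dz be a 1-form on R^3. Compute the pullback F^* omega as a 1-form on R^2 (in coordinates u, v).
F^* omega = (-8*u^3 - 8*u^2 + 26*u*v^2 - 6*u*v - u + 6*v^3 - 2*v^2 + 3*v) du + (26*u^2*v + 18*u*v^2 + 8*u*v + 3*u - 4*v^3 + 2*v) dv

Using F^*(f dg) = (f ∘ F) d(g ∘ F), substitute each coordinate x_i by F_i(u, v) in f_i, and replace dx_i by d F_i = (∂F_i/∂u) du + (∂F_i/∂v) dv.
  For the x component: f_1(F) = 6*u*v + 2*v^2 + 1; d F_1 = (3*v) du + (3*u + 2*v) dv
  For the y component: f_2(F) = 2*u^2 + 2*u - 2*v^2; d F_2 = (-4*u) du + (4*v) dv
  For the z component: f_3(F) = -6*u*v - u - 2*v^2; d F_3 = (1) du + (0) dv
Combining and collecting du, dv coefficients:
  coeff of du: -8*u^3 - 8*u^2 + 26*u*v^2 - 6*u*v - u + 6*v^3 - 2*v^2 + 3*v
  coeff of dv: 26*u^2*v + 18*u*v^2 + 8*u*v + 3*u - 4*v^3 + 2*v
F^* omega = (-8*u^3 - 8*u^2 + 26*u*v^2 - 6*u*v - u + 6*v^3 - 2*v^2 + 3*v) du + (26*u^2*v + 18*u*v^2 + 8*u*v + 3*u - 4*v^3 + 2*v) dv.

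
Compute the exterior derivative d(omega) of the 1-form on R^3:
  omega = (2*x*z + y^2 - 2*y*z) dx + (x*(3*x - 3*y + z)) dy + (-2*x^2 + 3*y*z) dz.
d(omega) = (6*x - 5*y + 3*z) dx ∧ dy + (-6*x + 2*y) dx ∧ dz + (-x + 3*z) dy ∧ dz

For a 1-form omega = sum_i f_i dx_i, the exterior derivative is
  d(omega) = sum_{i < j} (∂f_j/∂x_i - ∂f_i/∂x_j) dx_i ∧ dx_j.
  coefficient of dx ∧ dy: ∂f_2/∂x - ∂f_1/∂y = ∂(x*(3*x - 3*y + z))/∂x - ∂(2*x*z + y^2 - 2*y*z)/∂y = 6*x - 5*y + 3*z
  coefficient of dx ∧ dz: ∂f_3/∂x - ∂f_1/∂z = ∂(-2*x^2 + 3*y*z)/∂x - ∂(2*x*z + y^2 - 2*y*z)/∂z = -6*x + 2*y
  coefficient of dy ∧ dz: ∂f_3/∂y - ∂f_2/∂z = ∂(-2*x^2 + 3*y*z)/∂y - ∂(x*(3*x - 3*y + z))/∂z = -x + 3*z
Assembling: d(omega) = (6*x - 5*y + 3*z) dx ∧ dy + (-6*x + 2*y) dx ∧ dz + (-x + 3*z) dy ∧ dz.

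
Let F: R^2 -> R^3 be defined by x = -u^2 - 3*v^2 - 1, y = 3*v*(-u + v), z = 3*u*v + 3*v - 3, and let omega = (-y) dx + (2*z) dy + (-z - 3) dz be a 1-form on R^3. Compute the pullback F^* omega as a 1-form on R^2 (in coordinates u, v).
F^* omega = (3*v*(-2*u^2 - 7*u*v - 9*v + 6)) du + (-27*u^2*v + 18*u*v^2 - 36*u*v + 18*u + 18*v^3 + 36*v^2 - 45*v) dv

Using F^*(f dg) = (f ∘ F) d(g ∘ F), substitute each coordinate x_i by F_i(u, v) in f_i, and replace dx_i by d F_i = (∂F_i/∂u) du + (∂F_i/∂v) dv.
  For the x component: f_1(F) = 3*v*(u - v); d F_1 = (-2*u) du + (-6*v) dv
  For the y component: f_2(F) = 6*u*v + 6*v - 6; d F_2 = (-3*v) du + (-3*u + 6*v) dv
  For the z component: f_3(F) = 3*v*(-u - 1); d F_3 = (3*v) du + (3*u + 3) dv
Combining and collecting du, dv coefficients:
  coeff of du: 3*v*(-2*u^2 - 7*u*v - 9*v + 6)
  coeff of dv: -27*u^2*v + 18*u*v^2 - 36*u*v + 18*u + 18*v^3 + 36*v^2 - 45*v
F^* omega = (3*v*(-2*u^2 - 7*u*v - 9*v + 6)) du + (-27*u^2*v + 18*u*v^2 - 36*u*v + 18*u + 18*v^3 + 36*v^2 - 45*v) dv.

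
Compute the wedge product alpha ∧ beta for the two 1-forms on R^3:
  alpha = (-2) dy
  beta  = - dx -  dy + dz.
alpha ∧ beta = (-2) dx ∧ dy + (-2) dy ∧ dz

Distribute the wedge, using dx_i ∧ dx_j = -dx_j ∧ dx_i and dx_i ∧ dx_i = 0. For each pair (i, j) with i < j, the coefficient of dx_i ∧ dx_j in alpha ∧ beta is (alpha_i * beta_j - alpha_j * beta_i). Collecting: alpha ∧ beta = (-2) dx ∧ dy + (-2) dy ∧ dz.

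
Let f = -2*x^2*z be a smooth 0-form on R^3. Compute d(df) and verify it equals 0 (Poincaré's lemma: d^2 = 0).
d(df) = 0

Step 1: df = sum_i (∂f/∂x_i) dx_i = (-4*x*z) dx + (0) dy + (-2*x^2) dz.
Step 2: Apply d again. Using the 1-form formula, the coefficient of dx ∧ dy in d(df) is ∂^2 f/∂x ∂y - ∂^2 f/∂y ∂x = (0) - (0) = 0 (equality of mixed partials for smooth f).
Similarly for dx ∧ dz and dy ∧ dz — all coefficients vanish. So d(df) = 0.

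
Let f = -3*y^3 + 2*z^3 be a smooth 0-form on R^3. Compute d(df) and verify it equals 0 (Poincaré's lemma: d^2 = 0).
d(df) = 0

Step 1: df = sum_i (∂f/∂x_i) dx_i = (0) dx + (-9*y^2) dy + (6*z^2) dz.
Step 2: Apply d again. Using the 1-form formula, the coefficient of dx ∧ dy in d(df) is ∂^2 f/∂x ∂y - ∂^2 f/∂y ∂x = (0) - (0) = 0 (equality of mixed partials for smooth f).
Similarly for dx ∧ dz and dy ∧ dz — all coefficients vanish. So d(df) = 0.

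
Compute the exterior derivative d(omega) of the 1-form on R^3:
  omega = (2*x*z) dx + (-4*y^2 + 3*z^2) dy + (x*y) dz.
d(omega) = (-2*x + y) dx ∧ dz + (x - 6*z) dy ∧ dz

For a 1-form omega = sum_i f_i dx_i, the exterior derivative is
  d(omega) = sum_{i < j} (∂f_j/∂x_i - ∂f_i/∂x_j) dx_i ∧ dx_j.
  coefficient of dx ∧ dz: ∂f_3/∂x - ∂f_1/∂z = ∂(x*y)/∂x - ∂(2*x*z)/∂z = -2*x + y
  coefficient of dy ∧ dz: ∂f_3/∂y - ∂f_2/∂z = ∂(x*y)/∂y - ∂(-4*y^2 + 3*z^2)/∂z = x - 6*z
Assembling: d(omega) = (-2*x + y) dx ∧ dz + (x - 6*z) dy ∧ dz.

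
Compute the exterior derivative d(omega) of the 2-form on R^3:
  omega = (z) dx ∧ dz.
d(omega) = 0

For a 2-form omega = sum_{i<j} g_{ij} dx_i ∧ dx_j, the exterior derivative is
  d(omega) = sum_{i<j} d(g_{ij}) ∧ dx_i ∧ dx_j = sum_{i<j, k} (∂g_{ij}/∂x_k) dx_k ∧ dx_i ∧ dx_j.
Expand each term, using dx_k ∧ dx_i ∧ dx_j = sgn(permutation) dx_{(a)} ∧ dx_{(b)} ∧ dx_{(c)} with (a < b < c) sorted:

Collecting like 3-forms: d(omega) = 0.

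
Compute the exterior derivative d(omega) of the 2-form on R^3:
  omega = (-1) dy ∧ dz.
d(omega) = 0

For a 2-form omega = sum_{i<j} g_{ij} dx_i ∧ dx_j, the exterior derivative is
  d(omega) = sum_{i<j} d(g_{ij}) ∧ dx_i ∧ dx_j = sum_{i<j, k} (∂g_{ij}/∂x_k) dx_k ∧ dx_i ∧ dx_j.
Expand each term, using dx_k ∧ dx_i ∧ dx_j = sgn(permutation) dx_{(a)} ∧ dx_{(b)} ∧ dx_{(c)} with (a < b < c) sorted:

Collecting like 3-forms: d(omega) = 0.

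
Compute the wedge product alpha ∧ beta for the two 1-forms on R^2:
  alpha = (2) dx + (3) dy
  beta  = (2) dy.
alpha ∧ beta = (4) dx ∧ dy

Distribute the wedge, using dx_i ∧ dx_j = -dx_j ∧ dx_i and dx_i ∧ dx_i = 0. For each pair (i, j) with i < j, the coefficient of dx_i ∧ dx_j in alpha ∧ beta is (alpha_i * beta_j - alpha_j * beta_i). Collecting: alpha ∧ beta = (4) dx ∧ dy.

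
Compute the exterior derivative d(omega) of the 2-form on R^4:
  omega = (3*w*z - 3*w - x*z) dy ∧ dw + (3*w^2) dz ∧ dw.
d(omega) = (-z) dx ∧ dy ∧ dw + (-3*w + x) dy ∧ dz ∧ dw

For a 2-form omega = sum_{i<j} g_{ij} dx_i ∧ dx_j, the exterior derivative is
  d(omega) = sum_{i<j} d(g_{ij}) ∧ dx_i ∧ dx_j = sum_{i<j, k} (∂g_{ij}/∂x_k) dx_k ∧ dx_i ∧ dx_j.
Expand each term, using dx_k ∧ dx_i ∧ dx_j = sgn(permutation) dx_{(a)} ∧ dx_{(b)} ∧ dx_{(c)} with (a < b < c) sorted:
  d(3*w*z - 3*w - x*z) includes (∂/∂x)(3*w*z - 3*w - x*z) dx = (-z) dx, which multiplied by dy ∧ dw gives (-z) dx ∧ dy ∧ dw
  d(3*w*z - 3*w - x*z) includes (∂/∂z)(3*w*z - 3*w - x*z) dz = (3*w - x) dz, which multiplied by dy ∧ dw gives (-3*w + x) dy ∧ dz ∧ dw
Collecting like 3-forms: d(omega) = (-z) dx ∧ dy ∧ dw + (-3*w + x) dy ∧ dz ∧ dw.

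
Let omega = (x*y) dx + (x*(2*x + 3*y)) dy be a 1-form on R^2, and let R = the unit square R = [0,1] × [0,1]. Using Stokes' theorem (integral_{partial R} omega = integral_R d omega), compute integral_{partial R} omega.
integral_(partial R) omega = 3

Stokes: integral_partial_R omega = integral_R d omega with d omega = (∂Q/∂x - ∂P/∂y) dx ∧ dy.
  ∂Q/∂x = 4*x + 3*y
  ∂P/∂y = x
  integrand = ∂Q/∂x - ∂P/∂y = 3*x + 3*y.
Integrating over R: integral_0^1 integral_0^1 (3*x + 3*y) dx dy = 3.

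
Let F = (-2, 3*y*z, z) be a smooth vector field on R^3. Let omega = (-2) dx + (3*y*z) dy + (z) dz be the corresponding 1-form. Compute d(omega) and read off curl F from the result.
d(omega) = (-3*y) dy ∧ dz + (0) dz ∧ dx + (0) dx ∧ dy; curl F = (-3*y, 0, 0)

d omega = sum_{i<j} (∂f_j/∂x_i - ∂f_i/∂x_j) dx_i ∧ dx_j. Under the identification (dy ∧ dz, dz ∧ dx, dx ∧ dy) ↔ (e_x, e_y, e_z), the coefficients are exactly the components of curl F. Compute:
  ∂R/∂y - ∂Q/∂z = (0) - (3*y) = -3*y
  ∂P/∂z - ∂R/∂x = (0) - (0) = 0
  ∂Q/∂x - ∂P/∂y = (0) - (0) = 0.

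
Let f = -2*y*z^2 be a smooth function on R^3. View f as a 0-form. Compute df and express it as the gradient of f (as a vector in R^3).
df = (0) dx + (-2*z^2) dy + (-4*y*z) dz; grad f = (0, -2*z^2, -4*y*z)

For a 0-form f, d f = (∂f/∂x) dx + (∂f/∂y) dy + (∂f/∂z) dz. The components of the vector representation are exactly the entries of grad f in Cartesian coordinates:
  ∂f/∂x = 0
  ∂f/∂y = -2*z^2
  ∂f/∂z = -4*y*z.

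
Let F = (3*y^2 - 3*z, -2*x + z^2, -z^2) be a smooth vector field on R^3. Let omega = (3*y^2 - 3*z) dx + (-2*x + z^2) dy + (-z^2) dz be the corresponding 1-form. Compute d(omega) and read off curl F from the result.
d(omega) = (-2*z) dy ∧ dz + (-3) dz ∧ dx + (-6*y - 2) dx ∧ dy; curl F = (-2*z, -3, -6*y - 2)

d omega = sum_{i<j} (∂f_j/∂x_i - ∂f_i/∂x_j) dx_i ∧ dx_j. Under the identification (dy ∧ dz, dz ∧ dx, dx ∧ dy) ↔ (e_x, e_y, e_z), the coefficients are exactly the components of curl F. Compute:
  ∂R/∂y - ∂Q/∂z = (0) - (2*z) = -2*z
  ∂P/∂z - ∂R/∂x = (-3) - (0) = -3
  ∂Q/∂x - ∂P/∂y = (-2) - (6*y) = -6*y - 2.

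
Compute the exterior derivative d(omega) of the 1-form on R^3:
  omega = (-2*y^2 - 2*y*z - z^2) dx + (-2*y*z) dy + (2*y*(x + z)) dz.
d(omega) = (4*y + 2*z) dx ∧ dy + (4*y + 2*z) dx ∧ dz + (2*x + 2*y + 2*z) dy ∧ dz

For a 1-form omega = sum_i f_i dx_i, the exterior derivative is
  d(omega) = sum_{i < j} (∂f_j/∂x_i - ∂f_i/∂x_j) dx_i ∧ dx_j.
  coefficient of dx ∧ dy: ∂f_2/∂x - ∂f_1/∂y = ∂(-2*y*z)/∂x - ∂(-2*y^2 - 2*y*z - z^2)/∂y = 4*y + 2*z
  coefficient of dx ∧ dz: ∂f_3/∂x - ∂f_1/∂z = ∂(2*y*(x + z))/∂x - ∂(-2*y^2 - 2*y*z - z^2)/∂z = 4*y + 2*z
  coefficient of dy ∧ dz: ∂f_3/∂y - ∂f_2/∂z = ∂(2*y*(x + z))/∂y - ∂(-2*y*z)/∂z = 2*x + 2*y + 2*z
Assembling: d(omega) = (4*y + 2*z) dx ∧ dy + (4*y + 2*z) dx ∧ dz + (2*x + 2*y + 2*z) dy ∧ dz.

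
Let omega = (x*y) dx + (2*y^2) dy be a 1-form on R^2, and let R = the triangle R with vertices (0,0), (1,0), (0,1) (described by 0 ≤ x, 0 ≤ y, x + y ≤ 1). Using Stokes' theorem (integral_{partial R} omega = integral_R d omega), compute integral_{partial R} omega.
integral_(partial R) omega = -1/6

Stokes: integral_partial_R omega = integral_R d omega with d omega = (∂Q/∂x - ∂P/∂y) dx ∧ dy.
  ∂Q/∂x = 0
  ∂P/∂y = x
  integrand = ∂Q/∂x - ∂P/∂y = -x.
Integrating over R: integral_0^1 integral_0^{1-x} (-x) dy dx = -1/6.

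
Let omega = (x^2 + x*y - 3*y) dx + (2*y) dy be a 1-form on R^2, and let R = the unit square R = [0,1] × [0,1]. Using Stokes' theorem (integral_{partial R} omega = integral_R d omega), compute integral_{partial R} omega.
integral_(partial R) omega = 5/2

Stokes: integral_partial_R omega = integral_R d omega with d omega = (∂Q/∂x - ∂P/∂y) dx ∧ dy.
  ∂Q/∂x = 0
  ∂P/∂y = x - 3
  integrand = ∂Q/∂x - ∂P/∂y = 3 - x.
Integrating over R: integral_0^1 integral_0^1 (3 - x) dx dy = 5/2.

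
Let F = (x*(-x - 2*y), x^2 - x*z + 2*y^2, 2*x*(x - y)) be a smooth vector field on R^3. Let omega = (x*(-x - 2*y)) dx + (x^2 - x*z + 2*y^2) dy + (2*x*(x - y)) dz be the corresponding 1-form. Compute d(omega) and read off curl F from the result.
d(omega) = (-x) dy ∧ dz + (-4*x + 2*y) dz ∧ dx + (4*x - z) dx ∧ dy; curl F = (-x, -4*x + 2*y, 4*x - z)

d omega = sum_{i<j} (∂f_j/∂x_i - ∂f_i/∂x_j) dx_i ∧ dx_j. Under the identification (dy ∧ dz, dz ∧ dx, dx ∧ dy) ↔ (e_x, e_y, e_z), the coefficients are exactly the components of curl F. Compute:
  ∂R/∂y - ∂Q/∂z = (-2*x) - (-x) = -x
  ∂P/∂z - ∂R/∂x = (0) - (4*x - 2*y) = -4*x + 2*y
  ∂Q/∂x - ∂P/∂y = (2*x - z) - (-2*x) = 4*x - z.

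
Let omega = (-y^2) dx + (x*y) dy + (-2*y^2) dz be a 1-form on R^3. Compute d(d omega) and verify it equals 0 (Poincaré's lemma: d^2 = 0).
d(d omega) = 0

Step 1: d omega = sum_{i<j} (∂f_j/∂x_i - ∂f_i/∂x_j) dx_i ∧ dx_j:
  coeff of dx ∧ dy: 3*y
  coeff of dx ∧ dz: 0
  coeff of dy ∧ dz: -4*y
Step 2: Apply d again to each 2-form coefficient. The only possible 3-form in R^3 is dx ∧ dy ∧ dz, with coefficient
  ∂(coeff of dy∧dz)/∂x - ∂(coeff of dx∧dz)/∂y + ∂(coeff of dx∧dy)/∂z
  = ∂/∂x (-4*y) - ∂/∂y (0) + ∂/∂z (3*y).
Each of these terms simplifies to sums of mixed partials that cancel in pairs. The result is 0 (by equality of mixed partials for smooth functions — Schwarz / Clairaut).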